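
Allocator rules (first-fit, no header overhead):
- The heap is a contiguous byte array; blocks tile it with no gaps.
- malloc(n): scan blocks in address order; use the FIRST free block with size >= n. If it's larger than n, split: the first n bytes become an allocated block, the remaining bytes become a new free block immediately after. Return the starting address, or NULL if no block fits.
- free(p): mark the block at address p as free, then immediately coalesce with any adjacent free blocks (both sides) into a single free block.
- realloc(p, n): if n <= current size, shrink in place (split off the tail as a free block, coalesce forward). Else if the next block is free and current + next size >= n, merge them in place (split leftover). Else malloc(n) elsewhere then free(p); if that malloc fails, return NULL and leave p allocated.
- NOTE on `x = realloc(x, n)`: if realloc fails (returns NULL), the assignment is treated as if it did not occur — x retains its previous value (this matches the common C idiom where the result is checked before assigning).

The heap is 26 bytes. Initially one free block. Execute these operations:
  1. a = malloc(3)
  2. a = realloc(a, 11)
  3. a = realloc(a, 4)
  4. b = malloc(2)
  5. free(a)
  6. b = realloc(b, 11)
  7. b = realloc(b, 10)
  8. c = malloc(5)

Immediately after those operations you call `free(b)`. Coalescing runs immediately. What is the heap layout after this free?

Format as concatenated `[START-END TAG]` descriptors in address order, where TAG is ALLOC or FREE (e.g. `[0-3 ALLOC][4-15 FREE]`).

Op 1: a = malloc(3) -> a = 0; heap: [0-2 ALLOC][3-25 FREE]
Op 2: a = realloc(a, 11) -> a = 0; heap: [0-10 ALLOC][11-25 FREE]
Op 3: a = realloc(a, 4) -> a = 0; heap: [0-3 ALLOC][4-25 FREE]
Op 4: b = malloc(2) -> b = 4; heap: [0-3 ALLOC][4-5 ALLOC][6-25 FREE]
Op 5: free(a) -> (freed a); heap: [0-3 FREE][4-5 ALLOC][6-25 FREE]
Op 6: b = realloc(b, 11) -> b = 4; heap: [0-3 FREE][4-14 ALLOC][15-25 FREE]
Op 7: b = realloc(b, 10) -> b = 4; heap: [0-3 FREE][4-13 ALLOC][14-25 FREE]
Op 8: c = malloc(5) -> c = 14; heap: [0-3 FREE][4-13 ALLOC][14-18 ALLOC][19-25 FREE]
free(b): b = 4 -> block [4-13 ALLOC]; mark free, coalesce with adjacent free neighbors -> [0-13 FREE][14-18 ALLOC][19-25 FREE]

Answer: [0-13 FREE][14-18 ALLOC][19-25 FREE]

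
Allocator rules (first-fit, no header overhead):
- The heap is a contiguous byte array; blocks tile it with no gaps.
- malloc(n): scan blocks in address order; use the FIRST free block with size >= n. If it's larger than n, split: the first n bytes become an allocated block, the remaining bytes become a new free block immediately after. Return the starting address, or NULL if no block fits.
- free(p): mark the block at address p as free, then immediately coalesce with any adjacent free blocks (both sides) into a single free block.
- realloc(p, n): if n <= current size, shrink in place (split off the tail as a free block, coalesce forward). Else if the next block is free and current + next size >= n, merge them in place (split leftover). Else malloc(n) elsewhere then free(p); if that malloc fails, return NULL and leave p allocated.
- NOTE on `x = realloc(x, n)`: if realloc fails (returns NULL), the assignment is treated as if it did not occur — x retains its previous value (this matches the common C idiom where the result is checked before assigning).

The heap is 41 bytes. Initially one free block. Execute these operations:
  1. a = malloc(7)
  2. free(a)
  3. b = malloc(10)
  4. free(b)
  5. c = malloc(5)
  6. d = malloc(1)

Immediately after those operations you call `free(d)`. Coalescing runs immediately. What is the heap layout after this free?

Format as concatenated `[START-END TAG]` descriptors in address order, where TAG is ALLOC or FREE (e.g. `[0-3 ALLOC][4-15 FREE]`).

Answer: [0-4 ALLOC][5-40 FREE]

Derivation:
Op 1: a = malloc(7) -> a = 0; heap: [0-6 ALLOC][7-40 FREE]
Op 2: free(a) -> (freed a); heap: [0-40 FREE]
Op 3: b = malloc(10) -> b = 0; heap: [0-9 ALLOC][10-40 FREE]
Op 4: free(b) -> (freed b); heap: [0-40 FREE]
Op 5: c = malloc(5) -> c = 0; heap: [0-4 ALLOC][5-40 FREE]
Op 6: d = malloc(1) -> d = 5; heap: [0-4 ALLOC][5-5 ALLOC][6-40 FREE]
free(d): d = 5 -> block [5-5 ALLOC]; mark free, coalesce with adjacent free neighbors -> [0-4 ALLOC][5-40 FREE]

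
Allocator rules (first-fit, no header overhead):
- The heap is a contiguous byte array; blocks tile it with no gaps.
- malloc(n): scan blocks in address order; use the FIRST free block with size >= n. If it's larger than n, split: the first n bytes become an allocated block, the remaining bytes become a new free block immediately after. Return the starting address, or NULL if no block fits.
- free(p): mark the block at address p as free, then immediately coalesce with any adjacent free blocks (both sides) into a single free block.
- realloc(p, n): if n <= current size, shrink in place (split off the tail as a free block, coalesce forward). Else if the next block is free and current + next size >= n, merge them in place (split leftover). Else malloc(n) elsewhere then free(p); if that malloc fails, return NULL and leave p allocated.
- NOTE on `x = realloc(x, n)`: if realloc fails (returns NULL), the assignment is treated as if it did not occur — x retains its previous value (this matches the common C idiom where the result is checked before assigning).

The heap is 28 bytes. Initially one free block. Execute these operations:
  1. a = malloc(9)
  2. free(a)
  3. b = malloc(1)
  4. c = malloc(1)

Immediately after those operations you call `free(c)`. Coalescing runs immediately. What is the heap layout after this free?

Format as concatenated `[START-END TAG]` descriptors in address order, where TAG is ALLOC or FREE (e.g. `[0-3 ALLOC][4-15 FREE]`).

Answer: [0-0 ALLOC][1-27 FREE]

Derivation:
Op 1: a = malloc(9) -> a = 0; heap: [0-8 ALLOC][9-27 FREE]
Op 2: free(a) -> (freed a); heap: [0-27 FREE]
Op 3: b = malloc(1) -> b = 0; heap: [0-0 ALLOC][1-27 FREE]
Op 4: c = malloc(1) -> c = 1; heap: [0-0 ALLOC][1-1 ALLOC][2-27 FREE]
free(c): c = 1 -> block [1-1 ALLOC]; mark free, coalesce with adjacent free neighbors -> [0-0 ALLOC][1-27 FREE]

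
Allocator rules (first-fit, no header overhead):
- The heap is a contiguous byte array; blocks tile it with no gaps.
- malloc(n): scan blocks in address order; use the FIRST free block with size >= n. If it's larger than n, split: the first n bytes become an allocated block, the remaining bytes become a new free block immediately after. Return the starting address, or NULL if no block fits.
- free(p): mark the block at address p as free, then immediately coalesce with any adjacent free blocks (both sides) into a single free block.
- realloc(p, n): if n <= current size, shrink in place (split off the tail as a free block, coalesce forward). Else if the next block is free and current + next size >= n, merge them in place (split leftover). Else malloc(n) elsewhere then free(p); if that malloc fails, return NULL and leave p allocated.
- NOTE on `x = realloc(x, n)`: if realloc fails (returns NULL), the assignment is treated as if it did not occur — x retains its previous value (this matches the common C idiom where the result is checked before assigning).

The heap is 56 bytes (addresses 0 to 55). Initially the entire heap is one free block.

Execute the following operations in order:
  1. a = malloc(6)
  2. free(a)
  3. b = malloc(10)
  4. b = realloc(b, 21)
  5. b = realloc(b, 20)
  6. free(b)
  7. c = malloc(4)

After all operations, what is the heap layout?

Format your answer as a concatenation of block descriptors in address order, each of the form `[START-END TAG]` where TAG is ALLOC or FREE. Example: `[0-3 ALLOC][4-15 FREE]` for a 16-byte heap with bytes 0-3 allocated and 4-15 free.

Op 1: a = malloc(6) -> a = 0; heap: [0-5 ALLOC][6-55 FREE]
Op 2: free(a) -> (freed a); heap: [0-55 FREE]
Op 3: b = malloc(10) -> b = 0; heap: [0-9 ALLOC][10-55 FREE]
Op 4: b = realloc(b, 21) -> b = 0; heap: [0-20 ALLOC][21-55 FREE]
Op 5: b = realloc(b, 20) -> b = 0; heap: [0-19 ALLOC][20-55 FREE]
Op 6: free(b) -> (freed b); heap: [0-55 FREE]
Op 7: c = malloc(4) -> c = 0; heap: [0-3 ALLOC][4-55 FREE]

Answer: [0-3 ALLOC][4-55 FREE]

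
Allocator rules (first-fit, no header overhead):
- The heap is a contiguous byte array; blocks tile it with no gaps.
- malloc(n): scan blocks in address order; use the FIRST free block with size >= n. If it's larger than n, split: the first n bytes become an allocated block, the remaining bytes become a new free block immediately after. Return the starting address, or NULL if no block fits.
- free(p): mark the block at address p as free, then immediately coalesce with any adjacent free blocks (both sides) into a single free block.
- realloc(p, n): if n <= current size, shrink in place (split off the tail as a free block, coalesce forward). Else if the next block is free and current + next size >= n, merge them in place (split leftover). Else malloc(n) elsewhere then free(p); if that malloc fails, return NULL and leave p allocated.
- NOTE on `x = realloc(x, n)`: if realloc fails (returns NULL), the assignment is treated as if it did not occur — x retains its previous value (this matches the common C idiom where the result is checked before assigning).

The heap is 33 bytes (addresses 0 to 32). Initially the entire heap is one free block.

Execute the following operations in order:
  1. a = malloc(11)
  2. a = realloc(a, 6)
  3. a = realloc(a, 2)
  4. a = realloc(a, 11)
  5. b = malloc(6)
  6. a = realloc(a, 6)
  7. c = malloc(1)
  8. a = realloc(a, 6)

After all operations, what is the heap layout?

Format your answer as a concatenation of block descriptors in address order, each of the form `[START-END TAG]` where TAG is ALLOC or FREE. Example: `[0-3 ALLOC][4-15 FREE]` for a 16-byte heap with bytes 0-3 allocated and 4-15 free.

Op 1: a = malloc(11) -> a = 0; heap: [0-10 ALLOC][11-32 FREE]
Op 2: a = realloc(a, 6) -> a = 0; heap: [0-5 ALLOC][6-32 FREE]
Op 3: a = realloc(a, 2) -> a = 0; heap: [0-1 ALLOC][2-32 FREE]
Op 4: a = realloc(a, 11) -> a = 0; heap: [0-10 ALLOC][11-32 FREE]
Op 5: b = malloc(6) -> b = 11; heap: [0-10 ALLOC][11-16 ALLOC][17-32 FREE]
Op 6: a = realloc(a, 6) -> a = 0; heap: [0-5 ALLOC][6-10 FREE][11-16 ALLOC][17-32 FREE]
Op 7: c = malloc(1) -> c = 6; heap: [0-5 ALLOC][6-6 ALLOC][7-10 FREE][11-16 ALLOC][17-32 FREE]
Op 8: a = realloc(a, 6) -> a = 0; heap: [0-5 ALLOC][6-6 ALLOC][7-10 FREE][11-16 ALLOC][17-32 FREE]

Answer: [0-5 ALLOC][6-6 ALLOC][7-10 FREE][11-16 ALLOC][17-32 FREE]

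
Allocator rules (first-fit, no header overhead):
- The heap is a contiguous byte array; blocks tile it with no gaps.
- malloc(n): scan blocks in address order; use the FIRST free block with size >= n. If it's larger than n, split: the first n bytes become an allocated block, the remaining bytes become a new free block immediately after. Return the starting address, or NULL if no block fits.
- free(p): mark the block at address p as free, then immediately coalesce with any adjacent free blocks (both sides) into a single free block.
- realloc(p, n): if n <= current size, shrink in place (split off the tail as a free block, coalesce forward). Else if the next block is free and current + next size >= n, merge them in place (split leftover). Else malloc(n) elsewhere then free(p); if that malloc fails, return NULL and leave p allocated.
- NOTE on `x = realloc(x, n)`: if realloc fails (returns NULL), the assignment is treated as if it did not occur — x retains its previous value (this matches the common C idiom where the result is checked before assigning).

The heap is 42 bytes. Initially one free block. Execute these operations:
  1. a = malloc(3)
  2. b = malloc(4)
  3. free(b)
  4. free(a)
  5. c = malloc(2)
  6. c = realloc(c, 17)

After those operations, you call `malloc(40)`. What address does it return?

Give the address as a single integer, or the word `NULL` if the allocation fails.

Answer: NULL

Derivation:
Op 1: a = malloc(3) -> a = 0; heap: [0-2 ALLOC][3-41 FREE]
Op 2: b = malloc(4) -> b = 3; heap: [0-2 ALLOC][3-6 ALLOC][7-41 FREE]
Op 3: free(b) -> (freed b); heap: [0-2 ALLOC][3-41 FREE]
Op 4: free(a) -> (freed a); heap: [0-41 FREE]
Op 5: c = malloc(2) -> c = 0; heap: [0-1 ALLOC][2-41 FREE]
Op 6: c = realloc(c, 17) -> c = 0; heap: [0-16 ALLOC][17-41 FREE]
malloc(40): first-fit scan over [0-16 ALLOC][17-41 FREE] -> NULL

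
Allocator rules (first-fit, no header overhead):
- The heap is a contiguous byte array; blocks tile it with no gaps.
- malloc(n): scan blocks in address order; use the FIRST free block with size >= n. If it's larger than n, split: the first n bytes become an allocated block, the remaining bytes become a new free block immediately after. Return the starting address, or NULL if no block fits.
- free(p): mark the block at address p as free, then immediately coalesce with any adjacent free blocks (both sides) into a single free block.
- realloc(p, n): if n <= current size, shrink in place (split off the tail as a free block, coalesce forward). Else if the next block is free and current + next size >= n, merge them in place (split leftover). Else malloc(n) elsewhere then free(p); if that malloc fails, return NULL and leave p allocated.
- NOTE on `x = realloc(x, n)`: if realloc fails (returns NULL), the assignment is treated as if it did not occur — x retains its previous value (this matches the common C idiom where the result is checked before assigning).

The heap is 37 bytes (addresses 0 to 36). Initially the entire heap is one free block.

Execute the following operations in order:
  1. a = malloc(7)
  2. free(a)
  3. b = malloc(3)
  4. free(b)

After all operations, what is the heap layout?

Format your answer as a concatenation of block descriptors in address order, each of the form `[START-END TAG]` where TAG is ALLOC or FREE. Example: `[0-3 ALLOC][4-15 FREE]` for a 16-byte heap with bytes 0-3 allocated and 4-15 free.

Answer: [0-36 FREE]

Derivation:
Op 1: a = malloc(7) -> a = 0; heap: [0-6 ALLOC][7-36 FREE]
Op 2: free(a) -> (freed a); heap: [0-36 FREE]
Op 3: b = malloc(3) -> b = 0; heap: [0-2 ALLOC][3-36 FREE]
Op 4: free(b) -> (freed b); heap: [0-36 FREE]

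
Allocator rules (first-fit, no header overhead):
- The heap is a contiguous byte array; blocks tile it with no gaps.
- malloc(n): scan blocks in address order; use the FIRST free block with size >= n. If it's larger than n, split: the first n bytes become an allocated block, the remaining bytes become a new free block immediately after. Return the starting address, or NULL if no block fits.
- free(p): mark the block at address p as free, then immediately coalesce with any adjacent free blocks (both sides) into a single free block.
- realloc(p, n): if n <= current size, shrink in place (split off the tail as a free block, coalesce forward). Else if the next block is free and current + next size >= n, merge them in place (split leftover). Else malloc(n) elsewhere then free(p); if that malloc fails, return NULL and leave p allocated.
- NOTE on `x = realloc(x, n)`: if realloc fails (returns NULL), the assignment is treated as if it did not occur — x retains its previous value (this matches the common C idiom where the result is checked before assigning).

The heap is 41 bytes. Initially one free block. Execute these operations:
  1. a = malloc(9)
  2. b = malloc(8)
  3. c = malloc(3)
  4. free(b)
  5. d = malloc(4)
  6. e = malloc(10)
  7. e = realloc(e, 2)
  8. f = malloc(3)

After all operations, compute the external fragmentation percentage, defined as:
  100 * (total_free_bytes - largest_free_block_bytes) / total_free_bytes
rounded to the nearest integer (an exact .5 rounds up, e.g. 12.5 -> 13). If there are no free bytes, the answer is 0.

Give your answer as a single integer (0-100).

Op 1: a = malloc(9) -> a = 0; heap: [0-8 ALLOC][9-40 FREE]
Op 2: b = malloc(8) -> b = 9; heap: [0-8 ALLOC][9-16 ALLOC][17-40 FREE]
Op 3: c = malloc(3) -> c = 17; heap: [0-8 ALLOC][9-16 ALLOC][17-19 ALLOC][20-40 FREE]
Op 4: free(b) -> (freed b); heap: [0-8 ALLOC][9-16 FREE][17-19 ALLOC][20-40 FREE]
Op 5: d = malloc(4) -> d = 9; heap: [0-8 ALLOC][9-12 ALLOC][13-16 FREE][17-19 ALLOC][20-40 FREE]
Op 6: e = malloc(10) -> e = 20; heap: [0-8 ALLOC][9-12 ALLOC][13-16 FREE][17-19 ALLOC][20-29 ALLOC][30-40 FREE]
Op 7: e = realloc(e, 2) -> e = 20; heap: [0-8 ALLOC][9-12 ALLOC][13-16 FREE][17-19 ALLOC][20-21 ALLOC][22-40 FREE]
Op 8: f = malloc(3) -> f = 13; heap: [0-8 ALLOC][9-12 ALLOC][13-15 ALLOC][16-16 FREE][17-19 ALLOC][20-21 ALLOC][22-40 FREE]
Free blocks: [1 19] total_free=20 largest=19 -> 100*(20-19)/20 = 100/20 = 5

Answer: 5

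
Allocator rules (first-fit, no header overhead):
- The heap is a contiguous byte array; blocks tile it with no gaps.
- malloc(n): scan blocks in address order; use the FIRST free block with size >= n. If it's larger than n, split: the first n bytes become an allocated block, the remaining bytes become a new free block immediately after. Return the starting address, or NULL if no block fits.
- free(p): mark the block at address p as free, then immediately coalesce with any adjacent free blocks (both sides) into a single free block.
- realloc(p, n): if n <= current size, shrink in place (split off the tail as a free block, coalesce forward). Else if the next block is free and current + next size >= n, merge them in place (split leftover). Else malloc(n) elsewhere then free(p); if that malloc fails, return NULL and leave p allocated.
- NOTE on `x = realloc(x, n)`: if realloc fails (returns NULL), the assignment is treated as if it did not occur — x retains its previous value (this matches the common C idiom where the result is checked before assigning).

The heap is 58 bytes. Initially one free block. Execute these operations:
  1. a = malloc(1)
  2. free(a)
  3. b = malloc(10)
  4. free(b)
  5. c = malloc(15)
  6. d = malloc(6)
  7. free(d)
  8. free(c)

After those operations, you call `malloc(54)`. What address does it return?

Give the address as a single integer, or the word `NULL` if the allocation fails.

Answer: 0

Derivation:
Op 1: a = malloc(1) -> a = 0; heap: [0-0 ALLOC][1-57 FREE]
Op 2: free(a) -> (freed a); heap: [0-57 FREE]
Op 3: b = malloc(10) -> b = 0; heap: [0-9 ALLOC][10-57 FREE]
Op 4: free(b) -> (freed b); heap: [0-57 FREE]
Op 5: c = malloc(15) -> c = 0; heap: [0-14 ALLOC][15-57 FREE]
Op 6: d = malloc(6) -> d = 15; heap: [0-14 ALLOC][15-20 ALLOC][21-57 FREE]
Op 7: free(d) -> (freed d); heap: [0-14 ALLOC][15-57 FREE]
Op 8: free(c) -> (freed c); heap: [0-57 FREE]
malloc(54): first-fit scan over [0-57 FREE] -> 0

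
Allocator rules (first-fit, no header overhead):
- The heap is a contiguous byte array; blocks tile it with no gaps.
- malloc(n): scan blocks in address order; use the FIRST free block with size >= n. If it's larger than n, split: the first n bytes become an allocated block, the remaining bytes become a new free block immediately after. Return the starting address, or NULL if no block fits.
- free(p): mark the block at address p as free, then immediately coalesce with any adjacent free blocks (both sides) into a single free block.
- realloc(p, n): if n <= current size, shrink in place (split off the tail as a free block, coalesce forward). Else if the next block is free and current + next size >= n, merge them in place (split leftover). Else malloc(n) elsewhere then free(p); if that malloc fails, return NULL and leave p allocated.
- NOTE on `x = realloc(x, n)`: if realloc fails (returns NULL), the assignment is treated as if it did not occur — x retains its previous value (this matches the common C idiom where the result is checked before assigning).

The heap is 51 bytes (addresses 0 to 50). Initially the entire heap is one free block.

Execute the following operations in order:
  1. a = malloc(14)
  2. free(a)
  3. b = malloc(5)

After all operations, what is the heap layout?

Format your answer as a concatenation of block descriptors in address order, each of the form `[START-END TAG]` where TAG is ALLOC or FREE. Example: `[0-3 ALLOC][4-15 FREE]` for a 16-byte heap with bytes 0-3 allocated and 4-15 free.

Op 1: a = malloc(14) -> a = 0; heap: [0-13 ALLOC][14-50 FREE]
Op 2: free(a) -> (freed a); heap: [0-50 FREE]
Op 3: b = malloc(5) -> b = 0; heap: [0-4 ALLOC][5-50 FREE]

Answer: [0-4 ALLOC][5-50 FREE]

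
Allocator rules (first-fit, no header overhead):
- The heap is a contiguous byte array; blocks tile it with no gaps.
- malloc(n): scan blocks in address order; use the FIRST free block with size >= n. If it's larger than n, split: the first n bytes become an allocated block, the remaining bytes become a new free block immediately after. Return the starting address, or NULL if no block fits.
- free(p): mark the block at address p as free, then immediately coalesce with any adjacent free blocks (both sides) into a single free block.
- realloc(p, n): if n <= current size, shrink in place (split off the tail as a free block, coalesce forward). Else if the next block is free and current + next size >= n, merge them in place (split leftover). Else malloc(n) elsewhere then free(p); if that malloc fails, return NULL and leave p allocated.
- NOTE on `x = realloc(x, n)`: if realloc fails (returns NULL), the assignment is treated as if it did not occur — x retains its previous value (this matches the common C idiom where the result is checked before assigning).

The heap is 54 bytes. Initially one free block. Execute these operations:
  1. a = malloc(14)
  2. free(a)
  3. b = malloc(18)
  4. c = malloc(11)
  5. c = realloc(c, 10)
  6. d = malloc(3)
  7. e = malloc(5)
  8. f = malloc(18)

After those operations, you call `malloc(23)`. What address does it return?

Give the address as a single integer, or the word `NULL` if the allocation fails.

Answer: NULL

Derivation:
Op 1: a = malloc(14) -> a = 0; heap: [0-13 ALLOC][14-53 FREE]
Op 2: free(a) -> (freed a); heap: [0-53 FREE]
Op 3: b = malloc(18) -> b = 0; heap: [0-17 ALLOC][18-53 FREE]
Op 4: c = malloc(11) -> c = 18; heap: [0-17 ALLOC][18-28 ALLOC][29-53 FREE]
Op 5: c = realloc(c, 10) -> c = 18; heap: [0-17 ALLOC][18-27 ALLOC][28-53 FREE]
Op 6: d = malloc(3) -> d = 28; heap: [0-17 ALLOC][18-27 ALLOC][28-30 ALLOC][31-53 FREE]
Op 7: e = malloc(5) -> e = 31; heap: [0-17 ALLOC][18-27 ALLOC][28-30 ALLOC][31-35 ALLOC][36-53 FREE]
Op 8: f = malloc(18) -> f = 36; heap: [0-17 ALLOC][18-27 ALLOC][28-30 ALLOC][31-35 ALLOC][36-53 ALLOC]
malloc(23): first-fit scan over [0-17 ALLOC][18-27 ALLOC][28-30 ALLOC][31-35 ALLOC][36-53 ALLOC] -> NULL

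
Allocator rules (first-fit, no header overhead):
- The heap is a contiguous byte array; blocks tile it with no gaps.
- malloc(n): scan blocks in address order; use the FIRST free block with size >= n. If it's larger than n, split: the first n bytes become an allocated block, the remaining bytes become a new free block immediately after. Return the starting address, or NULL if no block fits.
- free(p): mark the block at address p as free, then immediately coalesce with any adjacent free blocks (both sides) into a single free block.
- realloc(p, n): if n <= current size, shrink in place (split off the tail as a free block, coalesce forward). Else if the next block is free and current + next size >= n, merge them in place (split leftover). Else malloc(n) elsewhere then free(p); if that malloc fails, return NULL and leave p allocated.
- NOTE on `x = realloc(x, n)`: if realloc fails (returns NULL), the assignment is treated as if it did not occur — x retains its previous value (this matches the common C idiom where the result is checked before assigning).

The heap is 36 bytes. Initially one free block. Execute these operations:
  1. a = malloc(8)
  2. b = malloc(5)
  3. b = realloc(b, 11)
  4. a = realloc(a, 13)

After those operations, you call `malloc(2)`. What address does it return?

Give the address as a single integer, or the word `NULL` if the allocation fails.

Op 1: a = malloc(8) -> a = 0; heap: [0-7 ALLOC][8-35 FREE]
Op 2: b = malloc(5) -> b = 8; heap: [0-7 ALLOC][8-12 ALLOC][13-35 FREE]
Op 3: b = realloc(b, 11) -> b = 8; heap: [0-7 ALLOC][8-18 ALLOC][19-35 FREE]
Op 4: a = realloc(a, 13) -> a = 19; heap: [0-7 FREE][8-18 ALLOC][19-31 ALLOC][32-35 FREE]
malloc(2): first-fit scan over [0-7 FREE][8-18 ALLOC][19-31 ALLOC][32-35 FREE] -> 0

Answer: 0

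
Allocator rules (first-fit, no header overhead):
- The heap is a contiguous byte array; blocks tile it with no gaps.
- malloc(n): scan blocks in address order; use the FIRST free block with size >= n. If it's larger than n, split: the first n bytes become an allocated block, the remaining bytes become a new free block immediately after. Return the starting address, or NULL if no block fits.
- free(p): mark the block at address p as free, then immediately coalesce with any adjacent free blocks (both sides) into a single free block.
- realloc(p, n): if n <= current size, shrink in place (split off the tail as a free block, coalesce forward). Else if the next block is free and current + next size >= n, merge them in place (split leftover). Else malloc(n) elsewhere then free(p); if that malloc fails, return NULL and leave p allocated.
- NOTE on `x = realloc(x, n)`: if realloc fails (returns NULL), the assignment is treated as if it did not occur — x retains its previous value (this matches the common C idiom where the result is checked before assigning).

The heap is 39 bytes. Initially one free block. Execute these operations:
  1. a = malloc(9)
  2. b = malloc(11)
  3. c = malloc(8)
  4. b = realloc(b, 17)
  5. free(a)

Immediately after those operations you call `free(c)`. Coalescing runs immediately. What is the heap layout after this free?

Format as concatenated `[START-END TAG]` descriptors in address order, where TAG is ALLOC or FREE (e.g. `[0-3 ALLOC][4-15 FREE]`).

Op 1: a = malloc(9) -> a = 0; heap: [0-8 ALLOC][9-38 FREE]
Op 2: b = malloc(11) -> b = 9; heap: [0-8 ALLOC][9-19 ALLOC][20-38 FREE]
Op 3: c = malloc(8) -> c = 20; heap: [0-8 ALLOC][9-19 ALLOC][20-27 ALLOC][28-38 FREE]
Op 4: b = realloc(b, 17) -> NULL (b unchanged); heap: [0-8 ALLOC][9-19 ALLOC][20-27 ALLOC][28-38 FREE]
Op 5: free(a) -> (freed a); heap: [0-8 FREE][9-19 ALLOC][20-27 ALLOC][28-38 FREE]
free(c): c = 20 -> block [20-27 ALLOC]; mark free, coalesce with adjacent free neighbors -> [0-8 FREE][9-19 ALLOC][20-38 FREE]

Answer: [0-8 FREE][9-19 ALLOC][20-38 FREE]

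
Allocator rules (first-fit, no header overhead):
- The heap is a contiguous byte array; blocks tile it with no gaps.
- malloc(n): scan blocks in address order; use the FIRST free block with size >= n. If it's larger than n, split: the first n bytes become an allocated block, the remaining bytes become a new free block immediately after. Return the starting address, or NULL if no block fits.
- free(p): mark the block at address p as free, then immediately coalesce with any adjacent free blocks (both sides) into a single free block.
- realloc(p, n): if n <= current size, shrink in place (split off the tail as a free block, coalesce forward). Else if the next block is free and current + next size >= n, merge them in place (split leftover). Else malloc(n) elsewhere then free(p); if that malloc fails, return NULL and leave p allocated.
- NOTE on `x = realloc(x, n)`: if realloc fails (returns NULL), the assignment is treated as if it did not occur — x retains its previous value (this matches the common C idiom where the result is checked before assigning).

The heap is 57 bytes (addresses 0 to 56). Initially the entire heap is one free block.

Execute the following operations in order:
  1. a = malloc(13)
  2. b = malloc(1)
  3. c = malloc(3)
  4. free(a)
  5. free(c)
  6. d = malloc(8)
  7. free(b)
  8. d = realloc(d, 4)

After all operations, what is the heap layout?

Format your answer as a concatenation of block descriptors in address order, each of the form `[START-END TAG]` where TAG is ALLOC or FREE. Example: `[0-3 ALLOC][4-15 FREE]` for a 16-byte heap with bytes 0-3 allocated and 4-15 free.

Answer: [0-3 ALLOC][4-56 FREE]

Derivation:
Op 1: a = malloc(13) -> a = 0; heap: [0-12 ALLOC][13-56 FREE]
Op 2: b = malloc(1) -> b = 13; heap: [0-12 ALLOC][13-13 ALLOC][14-56 FREE]
Op 3: c = malloc(3) -> c = 14; heap: [0-12 ALLOC][13-13 ALLOC][14-16 ALLOC][17-56 FREE]
Op 4: free(a) -> (freed a); heap: [0-12 FREE][13-13 ALLOC][14-16 ALLOC][17-56 FREE]
Op 5: free(c) -> (freed c); heap: [0-12 FREE][13-13 ALLOC][14-56 FREE]
Op 6: d = malloc(8) -> d = 0; heap: [0-7 ALLOC][8-12 FREE][13-13 ALLOC][14-56 FREE]
Op 7: free(b) -> (freed b); heap: [0-7 ALLOC][8-56 FREE]
Op 8: d = realloc(d, 4) -> d = 0; heap: [0-3 ALLOC][4-56 FREE]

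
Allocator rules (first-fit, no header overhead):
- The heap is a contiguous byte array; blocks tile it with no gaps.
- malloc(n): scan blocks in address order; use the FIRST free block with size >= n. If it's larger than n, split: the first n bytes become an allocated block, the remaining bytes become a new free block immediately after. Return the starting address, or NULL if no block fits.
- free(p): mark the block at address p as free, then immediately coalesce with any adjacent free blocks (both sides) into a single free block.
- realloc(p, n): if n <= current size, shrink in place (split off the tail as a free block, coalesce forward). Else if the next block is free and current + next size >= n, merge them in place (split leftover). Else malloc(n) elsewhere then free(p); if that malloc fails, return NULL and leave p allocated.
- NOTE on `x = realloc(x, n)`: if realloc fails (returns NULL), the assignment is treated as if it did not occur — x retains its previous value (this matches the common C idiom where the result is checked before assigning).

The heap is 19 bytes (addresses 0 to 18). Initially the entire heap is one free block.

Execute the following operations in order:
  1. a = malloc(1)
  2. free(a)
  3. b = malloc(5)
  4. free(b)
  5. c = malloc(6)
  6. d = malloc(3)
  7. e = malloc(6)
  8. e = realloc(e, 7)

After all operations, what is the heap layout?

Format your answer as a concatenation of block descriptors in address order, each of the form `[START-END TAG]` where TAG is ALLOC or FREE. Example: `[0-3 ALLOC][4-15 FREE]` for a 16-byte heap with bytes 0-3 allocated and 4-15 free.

Op 1: a = malloc(1) -> a = 0; heap: [0-0 ALLOC][1-18 FREE]
Op 2: free(a) -> (freed a); heap: [0-18 FREE]
Op 3: b = malloc(5) -> b = 0; heap: [0-4 ALLOC][5-18 FREE]
Op 4: free(b) -> (freed b); heap: [0-18 FREE]
Op 5: c = malloc(6) -> c = 0; heap: [0-5 ALLOC][6-18 FREE]
Op 6: d = malloc(3) -> d = 6; heap: [0-5 ALLOC][6-8 ALLOC][9-18 FREE]
Op 7: e = malloc(6) -> e = 9; heap: [0-5 ALLOC][6-8 ALLOC][9-14 ALLOC][15-18 FREE]
Op 8: e = realloc(e, 7) -> e = 9; heap: [0-5 ALLOC][6-8 ALLOC][9-15 ALLOC][16-18 FREE]

Answer: [0-5 ALLOC][6-8 ALLOC][9-15 ALLOC][16-18 FREE]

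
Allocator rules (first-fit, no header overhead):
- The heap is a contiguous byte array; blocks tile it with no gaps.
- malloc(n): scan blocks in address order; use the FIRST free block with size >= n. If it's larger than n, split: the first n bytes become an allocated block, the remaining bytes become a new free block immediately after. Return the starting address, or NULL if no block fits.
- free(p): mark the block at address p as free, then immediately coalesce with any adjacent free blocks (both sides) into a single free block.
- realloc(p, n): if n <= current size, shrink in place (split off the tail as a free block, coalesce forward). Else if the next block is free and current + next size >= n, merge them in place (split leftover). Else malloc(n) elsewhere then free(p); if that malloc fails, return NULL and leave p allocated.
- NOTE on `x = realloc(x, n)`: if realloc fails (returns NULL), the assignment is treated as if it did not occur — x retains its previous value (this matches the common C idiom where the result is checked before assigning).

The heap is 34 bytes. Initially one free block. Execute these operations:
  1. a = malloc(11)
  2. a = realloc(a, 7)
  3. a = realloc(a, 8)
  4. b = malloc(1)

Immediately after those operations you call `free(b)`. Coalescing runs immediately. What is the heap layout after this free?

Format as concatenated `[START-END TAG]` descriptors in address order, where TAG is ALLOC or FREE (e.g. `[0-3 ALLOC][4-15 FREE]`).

Answer: [0-7 ALLOC][8-33 FREE]

Derivation:
Op 1: a = malloc(11) -> a = 0; heap: [0-10 ALLOC][11-33 FREE]
Op 2: a = realloc(a, 7) -> a = 0; heap: [0-6 ALLOC][7-33 FREE]
Op 3: a = realloc(a, 8) -> a = 0; heap: [0-7 ALLOC][8-33 FREE]
Op 4: b = malloc(1) -> b = 8; heap: [0-7 ALLOC][8-8 ALLOC][9-33 FREE]
free(b): b = 8 -> block [8-8 ALLOC]; mark free, coalesce with adjacent free neighbors -> [0-7 ALLOC][8-33 FREE]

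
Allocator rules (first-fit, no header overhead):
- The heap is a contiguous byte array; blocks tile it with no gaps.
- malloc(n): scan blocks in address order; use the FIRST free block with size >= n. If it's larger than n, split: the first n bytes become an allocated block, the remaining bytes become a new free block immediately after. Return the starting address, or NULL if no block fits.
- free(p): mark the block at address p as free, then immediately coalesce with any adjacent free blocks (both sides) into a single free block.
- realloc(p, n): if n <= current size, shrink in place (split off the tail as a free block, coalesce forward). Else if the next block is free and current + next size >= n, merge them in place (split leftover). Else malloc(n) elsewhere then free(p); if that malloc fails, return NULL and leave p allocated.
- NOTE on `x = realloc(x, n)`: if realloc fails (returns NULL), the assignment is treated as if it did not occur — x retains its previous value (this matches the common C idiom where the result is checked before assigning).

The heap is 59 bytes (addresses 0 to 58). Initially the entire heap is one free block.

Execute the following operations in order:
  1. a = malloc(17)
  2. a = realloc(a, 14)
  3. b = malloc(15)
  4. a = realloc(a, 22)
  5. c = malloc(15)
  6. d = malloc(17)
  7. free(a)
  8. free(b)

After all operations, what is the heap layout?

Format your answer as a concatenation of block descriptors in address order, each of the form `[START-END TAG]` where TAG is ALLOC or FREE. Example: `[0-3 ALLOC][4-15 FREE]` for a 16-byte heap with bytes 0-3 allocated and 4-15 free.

Answer: [0-58 FREE]

Derivation:
Op 1: a = malloc(17) -> a = 0; heap: [0-16 ALLOC][17-58 FREE]
Op 2: a = realloc(a, 14) -> a = 0; heap: [0-13 ALLOC][14-58 FREE]
Op 3: b = malloc(15) -> b = 14; heap: [0-13 ALLOC][14-28 ALLOC][29-58 FREE]
Op 4: a = realloc(a, 22) -> a = 29; heap: [0-13 FREE][14-28 ALLOC][29-50 ALLOC][51-58 FREE]
Op 5: c = malloc(15) -> c = NULL; heap: [0-13 FREE][14-28 ALLOC][29-50 ALLOC][51-58 FREE]
Op 6: d = malloc(17) -> d = NULL; heap: [0-13 FREE][14-28 ALLOC][29-50 ALLOC][51-58 FREE]
Op 7: free(a) -> (freed a); heap: [0-13 FREE][14-28 ALLOC][29-58 FREE]
Op 8: free(b) -> (freed b); heap: [0-58 FREE]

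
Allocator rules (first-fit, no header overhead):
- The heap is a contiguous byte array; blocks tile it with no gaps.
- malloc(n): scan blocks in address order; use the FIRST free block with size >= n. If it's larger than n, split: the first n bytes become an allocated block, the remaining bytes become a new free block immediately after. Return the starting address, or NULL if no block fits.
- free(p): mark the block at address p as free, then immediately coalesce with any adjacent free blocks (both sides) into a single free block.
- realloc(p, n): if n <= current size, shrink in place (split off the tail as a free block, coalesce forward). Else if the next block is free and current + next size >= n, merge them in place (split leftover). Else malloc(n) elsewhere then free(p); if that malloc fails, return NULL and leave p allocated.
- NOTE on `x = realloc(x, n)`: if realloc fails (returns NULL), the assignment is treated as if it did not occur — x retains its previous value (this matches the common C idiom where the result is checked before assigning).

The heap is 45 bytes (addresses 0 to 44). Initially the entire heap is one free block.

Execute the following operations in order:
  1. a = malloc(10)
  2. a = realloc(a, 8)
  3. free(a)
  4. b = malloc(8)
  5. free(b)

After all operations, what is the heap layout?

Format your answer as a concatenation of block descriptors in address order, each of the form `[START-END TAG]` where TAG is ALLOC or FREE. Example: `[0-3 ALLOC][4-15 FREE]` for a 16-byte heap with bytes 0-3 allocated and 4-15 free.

Op 1: a = malloc(10) -> a = 0; heap: [0-9 ALLOC][10-44 FREE]
Op 2: a = realloc(a, 8) -> a = 0; heap: [0-7 ALLOC][8-44 FREE]
Op 3: free(a) -> (freed a); heap: [0-44 FREE]
Op 4: b = malloc(8) -> b = 0; heap: [0-7 ALLOC][8-44 FREE]
Op 5: free(b) -> (freed b); heap: [0-44 FREE]

Answer: [0-44 FREE]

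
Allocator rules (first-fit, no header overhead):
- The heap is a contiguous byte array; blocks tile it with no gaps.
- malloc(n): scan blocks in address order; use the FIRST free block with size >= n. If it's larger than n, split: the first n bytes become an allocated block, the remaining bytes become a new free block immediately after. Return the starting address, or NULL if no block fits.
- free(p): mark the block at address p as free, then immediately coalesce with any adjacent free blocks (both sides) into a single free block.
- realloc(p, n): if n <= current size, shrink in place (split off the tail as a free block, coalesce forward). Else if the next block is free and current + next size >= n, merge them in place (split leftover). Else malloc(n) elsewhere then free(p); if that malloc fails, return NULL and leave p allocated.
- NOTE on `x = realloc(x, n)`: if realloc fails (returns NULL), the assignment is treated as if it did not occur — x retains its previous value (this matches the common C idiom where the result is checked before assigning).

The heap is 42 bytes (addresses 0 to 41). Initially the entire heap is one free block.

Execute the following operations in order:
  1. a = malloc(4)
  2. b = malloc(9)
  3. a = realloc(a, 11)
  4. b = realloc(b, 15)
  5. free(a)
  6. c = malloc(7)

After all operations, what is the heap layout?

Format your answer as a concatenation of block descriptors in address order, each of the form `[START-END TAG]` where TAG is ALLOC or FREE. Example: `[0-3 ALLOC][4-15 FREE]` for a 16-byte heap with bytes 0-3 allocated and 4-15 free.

Answer: [0-6 ALLOC][7-23 FREE][24-38 ALLOC][39-41 FREE]

Derivation:
Op 1: a = malloc(4) -> a = 0; heap: [0-3 ALLOC][4-41 FREE]
Op 2: b = malloc(9) -> b = 4; heap: [0-3 ALLOC][4-12 ALLOC][13-41 FREE]
Op 3: a = realloc(a, 11) -> a = 13; heap: [0-3 FREE][4-12 ALLOC][13-23 ALLOC][24-41 FREE]
Op 4: b = realloc(b, 15) -> b = 24; heap: [0-12 FREE][13-23 ALLOC][24-38 ALLOC][39-41 FREE]
Op 5: free(a) -> (freed a); heap: [0-23 FREE][24-38 ALLOC][39-41 FREE]
Op 6: c = malloc(7) -> c = 0; heap: [0-6 ALLOC][7-23 FREE][24-38 ALLOC][39-41 FREE]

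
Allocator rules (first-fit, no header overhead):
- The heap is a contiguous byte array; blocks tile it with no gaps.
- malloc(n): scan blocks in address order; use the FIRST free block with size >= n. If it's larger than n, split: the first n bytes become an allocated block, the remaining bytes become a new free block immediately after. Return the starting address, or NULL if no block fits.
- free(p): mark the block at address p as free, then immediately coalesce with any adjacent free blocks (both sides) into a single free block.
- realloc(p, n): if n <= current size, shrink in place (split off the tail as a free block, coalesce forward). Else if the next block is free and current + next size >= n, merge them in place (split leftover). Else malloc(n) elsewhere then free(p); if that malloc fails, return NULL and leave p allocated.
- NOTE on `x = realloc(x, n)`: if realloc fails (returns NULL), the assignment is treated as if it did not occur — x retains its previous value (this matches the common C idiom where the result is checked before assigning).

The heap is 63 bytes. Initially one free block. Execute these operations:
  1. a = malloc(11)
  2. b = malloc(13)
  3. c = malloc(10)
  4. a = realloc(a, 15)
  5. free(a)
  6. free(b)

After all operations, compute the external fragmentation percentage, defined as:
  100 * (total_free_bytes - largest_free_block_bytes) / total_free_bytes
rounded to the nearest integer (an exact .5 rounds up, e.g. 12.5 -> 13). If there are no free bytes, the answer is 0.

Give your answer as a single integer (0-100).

Answer: 45

Derivation:
Op 1: a = malloc(11) -> a = 0; heap: [0-10 ALLOC][11-62 FREE]
Op 2: b = malloc(13) -> b = 11; heap: [0-10 ALLOC][11-23 ALLOC][24-62 FREE]
Op 3: c = malloc(10) -> c = 24; heap: [0-10 ALLOC][11-23 ALLOC][24-33 ALLOC][34-62 FREE]
Op 4: a = realloc(a, 15) -> a = 34; heap: [0-10 FREE][11-23 ALLOC][24-33 ALLOC][34-48 ALLOC][49-62 FREE]
Op 5: free(a) -> (freed a); heap: [0-10 FREE][11-23 ALLOC][24-33 ALLOC][34-62 FREE]
Op 6: free(b) -> (freed b); heap: [0-23 FREE][24-33 ALLOC][34-62 FREE]
Free blocks: [24 29] total_free=53 largest=29 -> 100*(53-29)/53 = 2400/53 ≈ 45.283 -> rounds to 45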